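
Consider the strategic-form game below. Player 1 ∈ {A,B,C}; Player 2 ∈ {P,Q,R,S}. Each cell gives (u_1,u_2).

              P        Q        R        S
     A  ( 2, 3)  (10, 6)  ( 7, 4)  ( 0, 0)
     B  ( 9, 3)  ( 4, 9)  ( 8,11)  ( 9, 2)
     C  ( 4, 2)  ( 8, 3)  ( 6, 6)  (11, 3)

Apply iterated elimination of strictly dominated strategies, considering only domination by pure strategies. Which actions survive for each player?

P2 drop P (Q beats it: A:6>3 B:9>3 C:3>2)
P2 drop S (R beats it: A:4>0 B:11>2 C:6>3)
P1 drop C (A beats it: Q:10>8 R:7>6)
P1→{A,B} P2→{Q,R}

Survivors P1:{A,B} P2:{Q,R}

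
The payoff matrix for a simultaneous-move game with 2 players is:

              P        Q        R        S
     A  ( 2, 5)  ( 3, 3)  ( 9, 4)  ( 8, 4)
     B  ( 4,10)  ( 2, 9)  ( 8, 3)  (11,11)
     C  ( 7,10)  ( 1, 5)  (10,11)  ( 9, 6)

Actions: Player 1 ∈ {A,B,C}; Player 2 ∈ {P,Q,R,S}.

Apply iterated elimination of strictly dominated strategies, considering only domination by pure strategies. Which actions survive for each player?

Remaining: P1:{B,C} P2:{P,R,S}

P2 drop Q (P beats it: A:5>3 B:10>9 C:10>5)
P1 drop A (C beats it: P:7>2 R:10>9 S:9>8)
P1→{B,C} P2→{P,R,S}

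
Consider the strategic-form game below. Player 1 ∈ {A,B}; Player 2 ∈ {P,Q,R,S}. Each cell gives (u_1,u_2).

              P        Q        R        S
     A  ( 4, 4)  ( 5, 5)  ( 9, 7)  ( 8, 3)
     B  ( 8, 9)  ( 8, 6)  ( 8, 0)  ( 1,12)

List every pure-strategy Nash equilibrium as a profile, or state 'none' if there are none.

PSNE = {(A,R)}

(A,P): not NE [P1→B gives 8>4; P2→R gives 7>4]
(A,Q): not NE [P1→B gives 8>5; P2→R gives 7>5]
(A,R): NE
(A,S): not NE [P2→R gives 7>3]
(B,P): not NE [P2→S gives 12>9]
(B,Q): not NE [P2→S gives 12>6]
(B,R): not NE [P1→A gives 9>8; P2→S gives 12>0]
(B,S): not NE [P1→A gives 8>1]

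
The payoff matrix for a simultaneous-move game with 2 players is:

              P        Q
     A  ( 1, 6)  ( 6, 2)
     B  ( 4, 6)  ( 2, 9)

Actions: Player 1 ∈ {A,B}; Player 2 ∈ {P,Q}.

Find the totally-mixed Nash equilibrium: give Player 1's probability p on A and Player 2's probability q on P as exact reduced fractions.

P1 indiff ⇒ q·1+(1-q)·6 = q·4+(1-q)·2 ⇒ q(-3) = (1-q)(-4) ⇒ q = 4/7
P2 indiff ⇒ p·6+(1-p)·6 = p·2+(1-p)·9 ⇒ p(4) = (1-p)(3) ⇒ p = 3/7

p=3/7, q=4/7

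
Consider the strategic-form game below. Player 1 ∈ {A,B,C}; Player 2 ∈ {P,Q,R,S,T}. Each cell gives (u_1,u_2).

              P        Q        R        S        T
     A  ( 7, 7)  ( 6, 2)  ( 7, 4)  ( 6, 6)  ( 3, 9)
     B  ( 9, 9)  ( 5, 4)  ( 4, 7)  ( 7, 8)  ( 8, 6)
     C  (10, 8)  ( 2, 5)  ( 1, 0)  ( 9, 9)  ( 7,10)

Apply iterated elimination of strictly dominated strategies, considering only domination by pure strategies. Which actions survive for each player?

IESDS → P1:{B,C} P2:{P,S,T}

P2 drop Q (P beats it: A:7>2 B:9>4 C:8>5)
P2 drop R (P beats it: A:7>4 B:9>7 C:8>0)
P1 drop A (B beats it: P:9>7 S:7>6 T:8>3)
P1→{B,C} P2→{P,S,T}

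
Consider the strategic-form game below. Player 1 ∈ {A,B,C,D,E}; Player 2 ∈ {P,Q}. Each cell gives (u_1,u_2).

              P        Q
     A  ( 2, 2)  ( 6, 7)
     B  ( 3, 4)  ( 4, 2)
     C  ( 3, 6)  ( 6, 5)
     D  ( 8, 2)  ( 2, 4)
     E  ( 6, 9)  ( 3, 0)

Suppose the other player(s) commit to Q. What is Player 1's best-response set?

u_1(A vs Q) = 6
u_1(B vs Q) = 4
u_1(C vs Q) = 6
u_1(D vs Q) = 2
u_1(E vs Q) = 3
max payoff 6 at {A,C}

P1 best: {A,C}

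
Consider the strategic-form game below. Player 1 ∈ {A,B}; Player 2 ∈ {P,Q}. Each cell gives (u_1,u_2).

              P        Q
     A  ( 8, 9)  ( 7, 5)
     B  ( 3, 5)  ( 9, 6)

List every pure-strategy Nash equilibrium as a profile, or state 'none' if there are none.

PSNE = {(A,P), (B,Q)}

(A,P): NE
(A,Q): not NE [P1→B gives 9>7; P2→P gives 9>5]
(B,P): not NE [P1→A gives 8>3; P2→Q gives 6>5]
(B,Q): NE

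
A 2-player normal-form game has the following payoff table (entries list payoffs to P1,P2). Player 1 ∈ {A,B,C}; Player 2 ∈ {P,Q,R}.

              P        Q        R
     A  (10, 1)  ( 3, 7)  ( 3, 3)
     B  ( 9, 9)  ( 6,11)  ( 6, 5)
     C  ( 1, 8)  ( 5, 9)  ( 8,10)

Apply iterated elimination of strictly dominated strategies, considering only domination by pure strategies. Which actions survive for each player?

IESDS → P1:{B,C} P2:{Q,R}

P2 drop P (Q beats it: A:7>1 B:11>9 C:9>8)
P1 drop A (B beats it: Q:6>3 R:6>3)
P1→{B,C} P2→{Q,R}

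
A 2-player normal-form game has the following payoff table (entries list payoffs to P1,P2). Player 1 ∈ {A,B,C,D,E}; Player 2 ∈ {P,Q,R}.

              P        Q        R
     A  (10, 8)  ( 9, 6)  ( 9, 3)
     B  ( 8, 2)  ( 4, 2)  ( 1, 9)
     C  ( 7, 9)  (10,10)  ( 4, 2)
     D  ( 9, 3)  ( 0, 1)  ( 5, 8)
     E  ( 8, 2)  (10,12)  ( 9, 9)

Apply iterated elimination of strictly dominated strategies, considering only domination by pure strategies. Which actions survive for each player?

Survivors P1:{A,C,E} P2:{P,Q}

P1 drop B (A beats it: P:10>8 Q:9>4 R:9>1)
P1 drop D (A beats it: P:10>9 Q:9>0 R:9>5)
P2 drop R (Q beats it: A:6>3 C:10>2 E:12>9)
P1→{A,C,E} P2→{P,Q}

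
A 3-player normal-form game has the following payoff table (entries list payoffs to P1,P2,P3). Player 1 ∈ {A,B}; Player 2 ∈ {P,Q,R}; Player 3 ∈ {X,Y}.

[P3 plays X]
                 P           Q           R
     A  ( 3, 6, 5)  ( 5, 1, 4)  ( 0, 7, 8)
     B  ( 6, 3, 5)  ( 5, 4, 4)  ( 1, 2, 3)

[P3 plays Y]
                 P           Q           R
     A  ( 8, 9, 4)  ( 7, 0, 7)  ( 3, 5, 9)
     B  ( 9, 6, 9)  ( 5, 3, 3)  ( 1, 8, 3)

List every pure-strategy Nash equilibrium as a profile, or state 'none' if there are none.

PSNE = {(B,Q,X)}

(A,P,X): not NE [P1→B gives 6>3; P2→R gives 7>6]
(A,P,Y): not NE [P1→B gives 9>8; P3→X gives 5>4]
(A,Q,X): not NE [P2→R gives 7>1; P3→Y gives 7>4]
(A,Q,Y): not NE [P2→P gives 9>0]
(A,R,X): not NE [P1→B gives 1>0; P3→Y gives 9>8]
(A,R,Y): not NE [P2→P gives 9>5]
(B,P,X): not NE [P2→Q gives 4>3; P3→Y gives 9>5]
(B,P,Y): not NE [P2→R gives 8>6]
(B,Q,X): NE
(B,Q,Y): not NE [P1→A gives 7>5; P2→R gives 8>3; P3→X gives 4>3]
(B,R,X): not NE [P2→Q gives 4>2]
(B,R,Y): not NE [P1→A gives 3>1]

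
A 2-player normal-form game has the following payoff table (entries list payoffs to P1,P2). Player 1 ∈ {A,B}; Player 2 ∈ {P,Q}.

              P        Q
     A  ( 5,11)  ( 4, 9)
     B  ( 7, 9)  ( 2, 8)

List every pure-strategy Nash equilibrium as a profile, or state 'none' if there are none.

(A,P): not NE [P1→B gives 7>5]
(A,Q): not NE [P2→P gives 11>9]
(B,P): NE
(B,Q): not NE [P1→A gives 4>2; P2→P gives 9>8]

NE set: (B,P)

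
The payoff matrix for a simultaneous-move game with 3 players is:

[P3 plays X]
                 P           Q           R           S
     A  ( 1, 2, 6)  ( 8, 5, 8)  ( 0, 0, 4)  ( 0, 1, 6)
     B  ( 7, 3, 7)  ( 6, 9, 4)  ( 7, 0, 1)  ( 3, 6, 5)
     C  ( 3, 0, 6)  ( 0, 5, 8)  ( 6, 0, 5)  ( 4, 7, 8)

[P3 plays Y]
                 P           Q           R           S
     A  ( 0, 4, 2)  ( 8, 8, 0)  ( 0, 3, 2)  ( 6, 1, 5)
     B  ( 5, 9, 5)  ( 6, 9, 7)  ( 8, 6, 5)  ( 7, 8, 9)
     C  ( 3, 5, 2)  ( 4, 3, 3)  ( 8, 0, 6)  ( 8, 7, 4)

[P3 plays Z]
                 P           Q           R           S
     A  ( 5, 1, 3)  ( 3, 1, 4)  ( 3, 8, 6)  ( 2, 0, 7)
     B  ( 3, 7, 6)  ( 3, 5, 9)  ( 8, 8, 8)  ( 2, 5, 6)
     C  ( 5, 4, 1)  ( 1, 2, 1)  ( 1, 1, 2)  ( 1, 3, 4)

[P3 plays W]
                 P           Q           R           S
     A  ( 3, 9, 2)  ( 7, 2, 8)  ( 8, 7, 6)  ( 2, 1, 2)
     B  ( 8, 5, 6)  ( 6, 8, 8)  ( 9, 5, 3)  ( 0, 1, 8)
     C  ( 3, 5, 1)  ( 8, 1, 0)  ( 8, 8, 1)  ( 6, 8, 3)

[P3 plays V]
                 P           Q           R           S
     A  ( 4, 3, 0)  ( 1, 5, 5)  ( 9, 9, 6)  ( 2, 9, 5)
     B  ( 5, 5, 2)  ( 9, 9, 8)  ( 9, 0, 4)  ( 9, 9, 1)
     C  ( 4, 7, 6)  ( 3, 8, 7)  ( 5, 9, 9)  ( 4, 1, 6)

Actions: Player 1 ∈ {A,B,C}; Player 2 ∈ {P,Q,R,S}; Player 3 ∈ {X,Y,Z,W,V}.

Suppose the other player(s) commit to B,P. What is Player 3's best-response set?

argmax u_3 = {X}

u_3(X vs B,P) = 7
u_3(Y vs B,P) = 5
u_3(Z vs B,P) = 6
u_3(W vs B,P) = 6
u_3(V vs B,P) = 2
max payoff 7 at {X}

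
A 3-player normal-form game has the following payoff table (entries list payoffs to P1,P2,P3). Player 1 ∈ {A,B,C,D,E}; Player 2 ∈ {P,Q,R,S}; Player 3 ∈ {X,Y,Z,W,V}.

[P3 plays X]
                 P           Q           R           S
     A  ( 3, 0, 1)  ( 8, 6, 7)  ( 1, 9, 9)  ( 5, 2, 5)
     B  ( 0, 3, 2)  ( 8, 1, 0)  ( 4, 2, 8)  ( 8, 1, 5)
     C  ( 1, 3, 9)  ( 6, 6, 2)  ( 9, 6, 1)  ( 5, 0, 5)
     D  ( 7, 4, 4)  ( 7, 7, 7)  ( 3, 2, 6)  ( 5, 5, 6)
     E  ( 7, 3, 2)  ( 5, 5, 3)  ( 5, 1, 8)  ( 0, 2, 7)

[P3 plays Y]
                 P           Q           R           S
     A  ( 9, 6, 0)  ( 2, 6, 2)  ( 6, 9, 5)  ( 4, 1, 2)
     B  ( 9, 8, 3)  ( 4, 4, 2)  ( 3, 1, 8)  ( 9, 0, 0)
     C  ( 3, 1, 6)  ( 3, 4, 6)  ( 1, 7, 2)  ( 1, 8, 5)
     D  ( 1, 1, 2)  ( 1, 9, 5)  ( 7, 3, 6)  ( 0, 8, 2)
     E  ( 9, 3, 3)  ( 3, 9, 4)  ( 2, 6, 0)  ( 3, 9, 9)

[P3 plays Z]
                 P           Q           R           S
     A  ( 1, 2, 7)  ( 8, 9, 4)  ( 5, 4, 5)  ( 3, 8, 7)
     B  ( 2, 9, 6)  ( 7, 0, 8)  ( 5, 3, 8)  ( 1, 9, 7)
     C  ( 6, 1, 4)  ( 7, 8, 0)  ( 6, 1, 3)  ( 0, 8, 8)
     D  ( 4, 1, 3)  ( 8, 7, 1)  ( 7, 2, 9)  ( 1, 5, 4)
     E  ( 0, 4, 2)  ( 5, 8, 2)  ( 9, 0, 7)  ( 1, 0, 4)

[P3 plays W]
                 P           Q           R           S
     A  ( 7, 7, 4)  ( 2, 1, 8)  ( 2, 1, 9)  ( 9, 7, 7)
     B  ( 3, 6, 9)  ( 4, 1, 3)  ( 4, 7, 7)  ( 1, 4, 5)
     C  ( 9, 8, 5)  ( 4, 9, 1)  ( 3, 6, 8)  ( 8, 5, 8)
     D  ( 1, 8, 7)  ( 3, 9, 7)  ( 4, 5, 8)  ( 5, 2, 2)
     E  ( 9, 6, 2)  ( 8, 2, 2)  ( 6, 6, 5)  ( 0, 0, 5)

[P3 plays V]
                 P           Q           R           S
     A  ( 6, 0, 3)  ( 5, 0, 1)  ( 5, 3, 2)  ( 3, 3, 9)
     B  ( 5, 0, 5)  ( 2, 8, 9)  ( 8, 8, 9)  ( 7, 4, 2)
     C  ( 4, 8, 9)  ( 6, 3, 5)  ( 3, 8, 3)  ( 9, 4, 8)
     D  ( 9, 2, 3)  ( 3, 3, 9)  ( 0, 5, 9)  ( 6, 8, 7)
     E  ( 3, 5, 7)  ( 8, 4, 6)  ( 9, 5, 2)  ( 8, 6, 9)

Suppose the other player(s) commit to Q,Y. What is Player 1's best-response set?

u_1(A vs Q,Y) = 2
u_1(B vs Q,Y) = 4
u_1(C vs Q,Y) = 3
u_1(D vs Q,Y) = 1
u_1(E vs Q,Y) = 3
max payoff 4 at {B}

P1 best: {B}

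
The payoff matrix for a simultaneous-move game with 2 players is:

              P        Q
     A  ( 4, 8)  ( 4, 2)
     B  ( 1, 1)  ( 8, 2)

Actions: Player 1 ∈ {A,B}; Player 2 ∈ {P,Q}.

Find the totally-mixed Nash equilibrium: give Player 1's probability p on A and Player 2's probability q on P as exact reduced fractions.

P1 indiff ⇒ q·4+(1-q)·4 = q·1+(1-q)·8 ⇒ q(3) = (1-q)(4) ⇒ q = 4/7
P2 indiff ⇒ p·8+(1-p)·1 = p·2+(1-p)·2 ⇒ p(6) = (1-p)(1) ⇒ p = 1/7

P1 mixes 1/7 on A; P2 mixes 4/7 on P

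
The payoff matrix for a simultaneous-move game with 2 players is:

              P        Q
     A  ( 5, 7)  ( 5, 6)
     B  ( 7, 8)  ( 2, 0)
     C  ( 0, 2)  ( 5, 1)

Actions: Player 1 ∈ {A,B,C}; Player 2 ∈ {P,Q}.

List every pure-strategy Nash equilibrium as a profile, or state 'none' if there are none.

(A,P): not NE [P1→B gives 7>5]
(A,Q): not NE [P2→P gives 7>6]
(B,P): NE
(B,Q): not NE [P1→C gives 5>2; P2→P gives 8>0]
(C,P): not NE [P1→B gives 7>0]
(C,Q): not NE [P2→P gives 2>1]

PSNE = {(B,P)}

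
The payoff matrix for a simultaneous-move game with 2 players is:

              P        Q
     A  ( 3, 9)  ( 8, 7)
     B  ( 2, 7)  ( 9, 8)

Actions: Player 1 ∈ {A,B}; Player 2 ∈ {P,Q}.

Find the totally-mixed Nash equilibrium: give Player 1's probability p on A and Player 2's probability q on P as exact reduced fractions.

P1 mixes 1/3 on A; P2 mixes 1/2 on P

P1 indiff ⇒ q·3+(1-q)·8 = q·2+(1-q)·9 ⇒ q(1) = (1-q)(1) ⇒ q = 1/2
P2 indiff ⇒ p·9+(1-p)·7 = p·7+(1-p)·8 ⇒ p(2) = (1-p)(1) ⇒ p = 1/3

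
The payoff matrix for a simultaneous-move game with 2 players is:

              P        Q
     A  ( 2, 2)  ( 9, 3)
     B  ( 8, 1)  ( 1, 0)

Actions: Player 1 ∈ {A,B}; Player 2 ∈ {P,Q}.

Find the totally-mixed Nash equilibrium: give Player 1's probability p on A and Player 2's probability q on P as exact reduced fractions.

P1 indiff ⇒ q·2+(1-q)·9 = q·8+(1-q)·1 ⇒ q(-6) = (1-q)(-8) ⇒ q = 4/7
P2 indiff ⇒ p·2+(1-p)·1 = p·3+(1-p)·0 ⇒ p(-1) = (1-p)(-1) ⇒ p = 1/2

(p,q) = (1/2, 4/7)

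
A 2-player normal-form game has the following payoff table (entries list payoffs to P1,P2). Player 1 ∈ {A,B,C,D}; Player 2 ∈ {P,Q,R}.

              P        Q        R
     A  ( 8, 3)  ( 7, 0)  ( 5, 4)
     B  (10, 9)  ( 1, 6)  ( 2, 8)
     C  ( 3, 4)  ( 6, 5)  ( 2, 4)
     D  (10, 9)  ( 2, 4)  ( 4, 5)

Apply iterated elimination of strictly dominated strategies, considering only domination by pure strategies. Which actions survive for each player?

P1 drop C (A beats it: P:8>3 Q:7>6 R:5>2)
P2 drop Q (P beats it: A:3>0 B:9>6 D:9>4)
P1→{A,B,D} P2→{P,R}

Survivors P1:{A,B,D} P2:{P,R}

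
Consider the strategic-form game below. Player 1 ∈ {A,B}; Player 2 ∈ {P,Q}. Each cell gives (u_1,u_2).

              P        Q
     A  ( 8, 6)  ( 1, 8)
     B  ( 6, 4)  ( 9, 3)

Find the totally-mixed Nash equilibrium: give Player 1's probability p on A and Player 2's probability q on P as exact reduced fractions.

P1 indiff ⇒ q·8+(1-q)·1 = q·6+(1-q)·9 ⇒ q(2) = (1-q)(8) ⇒ q = 4/5
P2 indiff ⇒ p·6+(1-p)·4 = p·8+(1-p)·3 ⇒ p(-2) = (1-p)(-1) ⇒ p = 1/3

P1 mixes 1/3 on A; P2 mixes 4/5 on P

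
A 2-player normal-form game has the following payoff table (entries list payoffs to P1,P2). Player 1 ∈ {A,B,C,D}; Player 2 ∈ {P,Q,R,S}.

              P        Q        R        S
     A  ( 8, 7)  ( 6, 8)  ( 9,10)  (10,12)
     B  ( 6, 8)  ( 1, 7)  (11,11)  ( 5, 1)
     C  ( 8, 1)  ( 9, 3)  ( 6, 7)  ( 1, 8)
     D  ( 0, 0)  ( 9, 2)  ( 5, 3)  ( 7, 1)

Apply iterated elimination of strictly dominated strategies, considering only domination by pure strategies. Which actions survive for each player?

IESDS → P1:{A,B} P2:{R,S}

P2 drop P (R beats it: A:10>7 B:11>8 C:7>1 D:3>0)
P2 drop Q (R beats it: A:10>8 B:11>7 C:7>3 D:3>2)
P1 drop C (A beats it: R:9>6 S:10>1)
P1 drop D (A beats it: R:9>5 S:10>7)
P1→{A,B} P2→{R,S}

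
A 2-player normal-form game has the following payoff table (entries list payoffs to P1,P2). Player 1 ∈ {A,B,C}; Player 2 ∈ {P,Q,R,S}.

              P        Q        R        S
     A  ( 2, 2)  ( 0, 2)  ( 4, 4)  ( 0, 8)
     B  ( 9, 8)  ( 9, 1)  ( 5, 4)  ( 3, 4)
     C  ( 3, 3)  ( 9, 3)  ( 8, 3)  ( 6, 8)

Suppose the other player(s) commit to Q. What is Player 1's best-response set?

u_1(A vs Q) = 0
u_1(B vs Q) = 9
u_1(C vs Q) = 9
max payoff 9 at {B,C}

argmax u_1 = {B,C}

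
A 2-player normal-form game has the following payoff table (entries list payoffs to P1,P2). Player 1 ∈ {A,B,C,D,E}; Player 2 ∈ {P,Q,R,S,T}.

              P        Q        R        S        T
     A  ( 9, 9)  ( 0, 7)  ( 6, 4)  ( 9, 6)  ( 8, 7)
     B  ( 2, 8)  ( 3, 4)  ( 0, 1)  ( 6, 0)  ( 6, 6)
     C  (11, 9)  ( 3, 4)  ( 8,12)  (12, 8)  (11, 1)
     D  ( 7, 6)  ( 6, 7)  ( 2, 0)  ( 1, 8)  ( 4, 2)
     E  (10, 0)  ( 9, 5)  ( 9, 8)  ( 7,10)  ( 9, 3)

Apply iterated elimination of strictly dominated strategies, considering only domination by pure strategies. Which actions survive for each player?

IESDS → P1:{C,E} P2:{R,S}

P1 drop A (C beats it: P:11>9 Q:3>0 R:8>6 S:12>9 T:11>8)
P1 drop B (E beats it: P:10>2 Q:9>3 R:9>0 S:7>6 T:9>6)
P1 drop D (E beats it: P:10>7 Q:9>6 R:9>2 S:7>1 T:9>4)
P2 drop P (R beats it: C:12>9 E:8>0)
P2 drop Q (R beats it: C:12>4 E:8>5)
P2 drop T (R beats it: C:12>1 E:8>3)
P1→{C,E} P2→{R,S}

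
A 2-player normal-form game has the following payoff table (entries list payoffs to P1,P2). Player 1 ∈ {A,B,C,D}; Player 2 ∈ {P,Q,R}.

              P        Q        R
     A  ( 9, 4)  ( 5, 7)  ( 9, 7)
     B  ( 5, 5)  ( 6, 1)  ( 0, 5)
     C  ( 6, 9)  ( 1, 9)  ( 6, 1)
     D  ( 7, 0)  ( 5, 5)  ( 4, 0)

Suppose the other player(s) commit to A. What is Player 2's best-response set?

BR_2 = {Q,R}

u_2(P vs A) = 4
u_2(Q vs A) = 7
u_2(R vs A) = 7
max payoff 7 at {Q,R}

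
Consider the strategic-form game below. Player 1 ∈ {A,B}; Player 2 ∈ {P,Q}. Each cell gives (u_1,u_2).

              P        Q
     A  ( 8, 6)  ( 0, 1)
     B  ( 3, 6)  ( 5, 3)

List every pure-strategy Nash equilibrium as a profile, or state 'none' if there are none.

(A,P): NE
(A,Q): not NE [P1→B gives 5>0; P2→P gives 6>1]
(B,P): not NE [P1→A gives 8>3]
(B,Q): not NE [P2→P gives 6>3]

Nash profiles: (A,P)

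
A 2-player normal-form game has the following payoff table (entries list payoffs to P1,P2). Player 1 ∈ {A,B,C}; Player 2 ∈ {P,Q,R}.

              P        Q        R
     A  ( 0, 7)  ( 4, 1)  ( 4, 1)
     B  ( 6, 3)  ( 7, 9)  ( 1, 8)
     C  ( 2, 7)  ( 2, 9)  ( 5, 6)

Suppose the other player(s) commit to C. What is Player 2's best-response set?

u_2(P vs C) = 7
u_2(Q vs C) = 9
u_2(R vs C) = 6
max payoff 9 at {Q}

P2 best: {Q}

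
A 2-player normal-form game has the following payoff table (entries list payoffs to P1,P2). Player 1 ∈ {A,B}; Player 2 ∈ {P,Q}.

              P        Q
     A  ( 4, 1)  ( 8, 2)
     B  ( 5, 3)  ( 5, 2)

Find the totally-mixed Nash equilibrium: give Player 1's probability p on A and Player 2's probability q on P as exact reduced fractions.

P1 indiff ⇒ q·4+(1-q)·8 = q·5+(1-q)·5 ⇒ q(-1) = (1-q)(-3) ⇒ q = 3/4
P2 indiff ⇒ p·1+(1-p)·3 = p·2+(1-p)·2 ⇒ p(-1) = (1-p)(-1) ⇒ p = 1/2

P1 mixes 1/2 on A; P2 mixes 3/4 on P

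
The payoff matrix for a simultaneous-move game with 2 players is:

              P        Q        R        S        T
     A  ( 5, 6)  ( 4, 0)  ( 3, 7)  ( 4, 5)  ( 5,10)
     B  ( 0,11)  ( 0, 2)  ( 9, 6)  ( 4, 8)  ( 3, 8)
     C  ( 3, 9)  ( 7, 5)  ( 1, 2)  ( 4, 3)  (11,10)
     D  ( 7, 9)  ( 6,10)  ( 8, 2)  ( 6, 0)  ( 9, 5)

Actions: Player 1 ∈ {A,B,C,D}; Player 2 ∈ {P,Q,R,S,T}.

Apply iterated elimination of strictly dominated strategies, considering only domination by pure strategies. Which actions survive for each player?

P1 drop A (D beats it: P:7>5 Q:6>4 R:8>3 S:6>4 T:9>5)
P2 drop R (P beats it: B:11>6 C:9>2 D:9>2)
P1 drop B (D beats it: P:7>0 Q:6>0 S:6>4 T:9>3)
P2 drop S (P beats it: C:9>3 D:9>0)
P1→{C,D} P2→{P,Q,T}

IESDS → P1:{C,D} P2:{P,Q,T}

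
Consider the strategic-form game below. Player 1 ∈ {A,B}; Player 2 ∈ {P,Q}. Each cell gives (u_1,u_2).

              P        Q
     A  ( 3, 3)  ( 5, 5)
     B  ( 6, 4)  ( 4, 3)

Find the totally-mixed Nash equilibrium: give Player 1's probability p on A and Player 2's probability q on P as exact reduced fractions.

P1 mixes 1/3 on A; P2 mixes 1/4 on P

P1 indiff ⇒ q·3+(1-q)·5 = q·6+(1-q)·4 ⇒ q(-3) = (1-q)(-1) ⇒ q = 1/4
P2 indiff ⇒ p·3+(1-p)·4 = p·5+(1-p)·3 ⇒ p(-2) = (1-p)(-1) ⇒ p = 1/3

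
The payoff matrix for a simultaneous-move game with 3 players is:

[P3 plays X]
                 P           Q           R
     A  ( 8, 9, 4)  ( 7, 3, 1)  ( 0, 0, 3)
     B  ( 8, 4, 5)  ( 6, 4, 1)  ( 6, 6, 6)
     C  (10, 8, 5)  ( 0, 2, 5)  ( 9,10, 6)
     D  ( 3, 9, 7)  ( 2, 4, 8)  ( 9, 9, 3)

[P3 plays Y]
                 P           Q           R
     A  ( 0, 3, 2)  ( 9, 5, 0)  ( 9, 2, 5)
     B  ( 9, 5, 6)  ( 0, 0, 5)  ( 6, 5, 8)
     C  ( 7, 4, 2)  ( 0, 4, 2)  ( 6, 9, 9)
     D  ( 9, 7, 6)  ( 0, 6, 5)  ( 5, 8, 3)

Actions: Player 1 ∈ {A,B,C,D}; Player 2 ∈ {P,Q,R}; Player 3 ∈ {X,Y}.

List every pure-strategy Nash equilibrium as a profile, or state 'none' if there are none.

Nash profiles: (B,P,Y), (D,R,X)

(A,P,X): not NE [P1→C gives 10>8]
(A,P,Y): not NE [P1→D gives 9>0; P2→Q gives 5>3; P3→X gives 4>2]
(A,Q,X): not NE [P2→P gives 9>3]
(A,Q,Y): not NE [P3→X gives 1>0]
(A,R,X): not NE [P1→D gives 9>0; P2→P gives 9>0; P3→Y gives 5>3]
(A,R,Y): not NE [P2→Q gives 5>2]
(B,P,X): not NE [P1→C gives 10>8; P2→R gives 6>4; P3→Y gives 6>5]
(B,P,Y): NE
(B,Q,X): not NE [P1→A gives 7>6; P2→R gives 6>4; P3→Y gives 5>1]
(B,Q,Y): not NE [P1→A gives 9>0; P2→R gives 5>0]
(B,R,X): not NE [P1→D gives 9>6; P3→Y gives 8>6]
(B,R,Y): not NE [P1→A gives 9>6]
(C,P,X): not NE [P2→R gives 10>8]
(C,P,Y): not NE [P1→D gives 9>7; P2→R gives 9>4; P3→X gives 5>2]
(C,Q,X): not NE [P1→A gives 7>0; P2→R gives 10>2]
(C,Q,Y): not NE [P1→A gives 9>0; P2→R gives 9>4; P3→X gives 5>2]
(C,R,X): not NE [P3→Y gives 9>6]
(C,R,Y): not NE [P1→A gives 9>6]
(D,P,X): not NE [P1→C gives 10>3]
(D,P,Y): not NE [P2→R gives 8>7; P3→X gives 7>6]
(D,Q,X): not NE [P1→A gives 7>2; P2→R gives 9>4]
(D,Q,Y): not NE [P1→A gives 9>0; P2→R gives 8>6; P3→X gives 8>5]
(D,R,X): NE
(D,R,Y): not NE [P1→A gives 9>5]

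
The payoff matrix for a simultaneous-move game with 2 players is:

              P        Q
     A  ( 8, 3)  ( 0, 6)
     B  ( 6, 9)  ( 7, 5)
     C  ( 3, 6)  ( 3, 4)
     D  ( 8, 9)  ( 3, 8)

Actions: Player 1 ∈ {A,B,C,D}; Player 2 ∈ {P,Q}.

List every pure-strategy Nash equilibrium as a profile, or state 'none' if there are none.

(A,P): not NE [P2→Q gives 6>3]
(A,Q): not NE [P1→B gives 7>0]
(B,P): not NE [P1→D gives 8>6]
(B,Q): not NE [P2→P gives 9>5]
(C,P): not NE [P1→D gives 8>3]
(C,Q): not NE [P1→B gives 7>3; P2→P gives 6>4]
(D,P): NE
(D,Q): not NE [P1→B gives 7>3; P2→P gives 9>8]

PSNE = {(D,P)}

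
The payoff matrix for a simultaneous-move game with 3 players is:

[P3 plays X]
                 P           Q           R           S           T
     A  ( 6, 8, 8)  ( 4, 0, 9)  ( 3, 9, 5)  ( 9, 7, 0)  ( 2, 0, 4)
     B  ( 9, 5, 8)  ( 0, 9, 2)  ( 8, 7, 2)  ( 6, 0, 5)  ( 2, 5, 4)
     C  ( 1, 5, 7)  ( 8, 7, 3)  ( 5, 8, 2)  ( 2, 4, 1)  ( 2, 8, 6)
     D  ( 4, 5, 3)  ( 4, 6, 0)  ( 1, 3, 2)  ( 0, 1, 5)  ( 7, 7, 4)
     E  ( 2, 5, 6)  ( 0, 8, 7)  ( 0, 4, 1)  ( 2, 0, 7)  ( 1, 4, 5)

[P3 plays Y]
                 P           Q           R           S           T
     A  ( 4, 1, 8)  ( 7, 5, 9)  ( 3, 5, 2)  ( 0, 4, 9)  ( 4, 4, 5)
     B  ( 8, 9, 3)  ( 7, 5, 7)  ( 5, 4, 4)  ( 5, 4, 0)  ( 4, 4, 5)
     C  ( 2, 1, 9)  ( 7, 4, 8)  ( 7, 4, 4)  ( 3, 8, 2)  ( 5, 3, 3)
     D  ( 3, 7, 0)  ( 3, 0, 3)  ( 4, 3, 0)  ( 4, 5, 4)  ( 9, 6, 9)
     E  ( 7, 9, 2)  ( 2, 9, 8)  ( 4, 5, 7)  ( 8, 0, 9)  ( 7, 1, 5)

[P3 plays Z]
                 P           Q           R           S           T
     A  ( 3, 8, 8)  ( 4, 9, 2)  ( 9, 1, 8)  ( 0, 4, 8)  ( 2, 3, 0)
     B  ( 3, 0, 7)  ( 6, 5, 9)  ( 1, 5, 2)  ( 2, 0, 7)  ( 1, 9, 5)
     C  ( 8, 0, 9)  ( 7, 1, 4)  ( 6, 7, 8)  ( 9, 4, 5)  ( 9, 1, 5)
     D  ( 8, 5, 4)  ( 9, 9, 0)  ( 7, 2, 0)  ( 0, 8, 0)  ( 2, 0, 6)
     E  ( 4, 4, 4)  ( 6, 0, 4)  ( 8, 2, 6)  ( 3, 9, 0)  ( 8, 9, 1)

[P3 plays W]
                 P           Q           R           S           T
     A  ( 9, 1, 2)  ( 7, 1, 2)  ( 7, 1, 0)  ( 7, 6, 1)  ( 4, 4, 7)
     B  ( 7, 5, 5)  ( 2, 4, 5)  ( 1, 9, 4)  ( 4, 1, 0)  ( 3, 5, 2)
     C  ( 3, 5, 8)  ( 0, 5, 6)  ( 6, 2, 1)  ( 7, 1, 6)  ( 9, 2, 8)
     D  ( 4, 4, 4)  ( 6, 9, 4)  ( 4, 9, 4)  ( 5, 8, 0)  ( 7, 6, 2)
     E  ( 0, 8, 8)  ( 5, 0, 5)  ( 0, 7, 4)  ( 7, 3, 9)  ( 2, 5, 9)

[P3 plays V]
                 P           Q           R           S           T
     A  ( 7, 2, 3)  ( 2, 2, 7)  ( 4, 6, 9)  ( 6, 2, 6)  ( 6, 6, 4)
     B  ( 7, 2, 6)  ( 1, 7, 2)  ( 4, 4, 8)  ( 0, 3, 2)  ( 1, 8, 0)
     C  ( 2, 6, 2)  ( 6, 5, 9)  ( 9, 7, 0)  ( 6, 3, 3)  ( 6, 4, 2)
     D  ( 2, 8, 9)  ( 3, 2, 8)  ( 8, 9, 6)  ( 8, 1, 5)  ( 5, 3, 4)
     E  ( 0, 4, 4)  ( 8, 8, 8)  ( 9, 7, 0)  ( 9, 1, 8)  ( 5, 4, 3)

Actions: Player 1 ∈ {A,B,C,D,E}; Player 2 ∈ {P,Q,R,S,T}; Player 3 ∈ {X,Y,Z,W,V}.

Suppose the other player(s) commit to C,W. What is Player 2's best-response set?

u_2(P vs C,W) = 5
u_2(Q vs C,W) = 5
u_2(R vs C,W) = 2
u_2(S vs C,W) = 1
u_2(T vs C,W) = 2
max payoff 5 at {P,Q}

argmax u_2 = {P,Q}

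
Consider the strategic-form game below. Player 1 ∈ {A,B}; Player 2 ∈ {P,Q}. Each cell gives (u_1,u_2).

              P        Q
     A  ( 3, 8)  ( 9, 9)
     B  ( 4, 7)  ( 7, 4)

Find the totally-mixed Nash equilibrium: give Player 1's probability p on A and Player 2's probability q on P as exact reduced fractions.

P1 indiff ⇒ q·3+(1-q)·9 = q·4+(1-q)·7 ⇒ q(-1) = (1-q)(-2) ⇒ q = 2/3
P2 indiff ⇒ p·8+(1-p)·7 = p·9+(1-p)·4 ⇒ p(-1) = (1-p)(-3) ⇒ p = 3/4

(p,q) = (3/4, 2/3)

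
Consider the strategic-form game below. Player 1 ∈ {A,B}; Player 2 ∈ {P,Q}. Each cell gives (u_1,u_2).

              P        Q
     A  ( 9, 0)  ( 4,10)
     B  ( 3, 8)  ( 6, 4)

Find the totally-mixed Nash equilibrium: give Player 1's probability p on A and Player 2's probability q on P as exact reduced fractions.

(p,q) = (2/7, 1/4)

P1 indiff ⇒ q·9+(1-q)·4 = q·3+(1-q)·6 ⇒ q(6) = (1-q)(2) ⇒ q = 1/4
P2 indiff ⇒ p·0+(1-p)·8 = p·10+(1-p)·4 ⇒ p(-10) = (1-p)(-4) ⇒ p = 2/7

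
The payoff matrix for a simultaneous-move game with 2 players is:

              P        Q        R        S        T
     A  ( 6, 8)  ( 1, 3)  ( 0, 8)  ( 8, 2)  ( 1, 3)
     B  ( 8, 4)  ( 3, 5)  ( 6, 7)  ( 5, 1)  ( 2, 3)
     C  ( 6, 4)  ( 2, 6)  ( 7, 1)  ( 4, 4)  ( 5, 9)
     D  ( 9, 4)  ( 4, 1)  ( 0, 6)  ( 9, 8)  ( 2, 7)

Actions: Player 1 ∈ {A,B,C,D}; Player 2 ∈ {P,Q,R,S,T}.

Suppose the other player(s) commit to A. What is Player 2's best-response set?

u_2(P vs A) = 8
u_2(Q vs A) = 3
u_2(R vs A) = 8
u_2(S vs A) = 2
u_2(T vs A) = 3
max payoff 8 at {P,R}

BR_2 = {P,R}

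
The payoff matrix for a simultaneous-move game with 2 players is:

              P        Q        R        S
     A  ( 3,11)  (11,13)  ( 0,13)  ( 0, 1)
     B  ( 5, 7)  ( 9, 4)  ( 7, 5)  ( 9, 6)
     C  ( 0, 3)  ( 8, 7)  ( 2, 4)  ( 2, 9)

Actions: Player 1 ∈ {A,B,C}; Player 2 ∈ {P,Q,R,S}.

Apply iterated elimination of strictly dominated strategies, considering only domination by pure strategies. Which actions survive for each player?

P1 drop C (B beats it: P:5>0 Q:9>8 R:7>2 S:9>2)
P2 drop S (P beats it: A:11>1 B:7>6)
P1→{A,B} P2→{P,Q,R}

IESDS → P1:{A,B} P2:{P,Q,R}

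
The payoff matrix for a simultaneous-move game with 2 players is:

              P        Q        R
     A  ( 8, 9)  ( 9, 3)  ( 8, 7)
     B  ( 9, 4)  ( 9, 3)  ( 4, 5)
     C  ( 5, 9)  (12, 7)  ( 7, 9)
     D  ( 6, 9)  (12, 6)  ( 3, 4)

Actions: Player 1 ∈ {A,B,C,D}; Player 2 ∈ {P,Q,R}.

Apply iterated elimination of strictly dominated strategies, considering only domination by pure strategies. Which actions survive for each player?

Survivors P1:{A,B} P2:{P,R}

P2 drop Q (P beats it: A:9>3 B:4>3 C:9>7 D:9>6)
P1 drop C (A beats it: P:8>5 R:8>7)
P1 drop D (A beats it: P:8>6 R:8>3)
P1→{A,B} P2→{P,R}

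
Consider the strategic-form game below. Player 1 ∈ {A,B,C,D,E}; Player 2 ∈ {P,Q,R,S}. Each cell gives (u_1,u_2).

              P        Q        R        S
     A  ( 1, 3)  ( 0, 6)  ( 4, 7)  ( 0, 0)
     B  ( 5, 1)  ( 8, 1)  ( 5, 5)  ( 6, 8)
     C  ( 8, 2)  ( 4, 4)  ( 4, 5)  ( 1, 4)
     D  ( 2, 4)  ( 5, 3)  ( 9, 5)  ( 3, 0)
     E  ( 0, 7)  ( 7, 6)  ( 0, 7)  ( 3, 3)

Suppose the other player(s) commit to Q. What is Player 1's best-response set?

u_1(A vs Q) = 0
u_1(B vs Q) = 8
u_1(C vs Q) = 4
u_1(D vs Q) = 5
u_1(E vs Q) = 7
max payoff 8 at {B}

BR_1 = {B}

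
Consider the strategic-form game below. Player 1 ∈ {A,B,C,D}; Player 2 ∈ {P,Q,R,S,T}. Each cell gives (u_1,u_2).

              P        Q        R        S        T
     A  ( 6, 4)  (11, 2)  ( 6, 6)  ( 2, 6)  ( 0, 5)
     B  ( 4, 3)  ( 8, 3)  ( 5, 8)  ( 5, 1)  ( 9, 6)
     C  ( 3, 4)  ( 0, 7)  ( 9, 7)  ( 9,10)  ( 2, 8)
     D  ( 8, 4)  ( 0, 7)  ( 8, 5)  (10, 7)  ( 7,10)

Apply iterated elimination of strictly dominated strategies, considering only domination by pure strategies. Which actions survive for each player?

IESDS → P1:{B,C,D} P2:{R,S,T}

P2 drop P (R beats it: A:6>4 B:8>3 C:7>4 D:5>4)
P2 drop Q (T beats it: A:5>2 B:6>3 C:8>7 D:10>7)
P1 drop A (C beats it: R:9>6 S:9>2 T:2>0)
P1→{B,C,D} P2→{R,S,T}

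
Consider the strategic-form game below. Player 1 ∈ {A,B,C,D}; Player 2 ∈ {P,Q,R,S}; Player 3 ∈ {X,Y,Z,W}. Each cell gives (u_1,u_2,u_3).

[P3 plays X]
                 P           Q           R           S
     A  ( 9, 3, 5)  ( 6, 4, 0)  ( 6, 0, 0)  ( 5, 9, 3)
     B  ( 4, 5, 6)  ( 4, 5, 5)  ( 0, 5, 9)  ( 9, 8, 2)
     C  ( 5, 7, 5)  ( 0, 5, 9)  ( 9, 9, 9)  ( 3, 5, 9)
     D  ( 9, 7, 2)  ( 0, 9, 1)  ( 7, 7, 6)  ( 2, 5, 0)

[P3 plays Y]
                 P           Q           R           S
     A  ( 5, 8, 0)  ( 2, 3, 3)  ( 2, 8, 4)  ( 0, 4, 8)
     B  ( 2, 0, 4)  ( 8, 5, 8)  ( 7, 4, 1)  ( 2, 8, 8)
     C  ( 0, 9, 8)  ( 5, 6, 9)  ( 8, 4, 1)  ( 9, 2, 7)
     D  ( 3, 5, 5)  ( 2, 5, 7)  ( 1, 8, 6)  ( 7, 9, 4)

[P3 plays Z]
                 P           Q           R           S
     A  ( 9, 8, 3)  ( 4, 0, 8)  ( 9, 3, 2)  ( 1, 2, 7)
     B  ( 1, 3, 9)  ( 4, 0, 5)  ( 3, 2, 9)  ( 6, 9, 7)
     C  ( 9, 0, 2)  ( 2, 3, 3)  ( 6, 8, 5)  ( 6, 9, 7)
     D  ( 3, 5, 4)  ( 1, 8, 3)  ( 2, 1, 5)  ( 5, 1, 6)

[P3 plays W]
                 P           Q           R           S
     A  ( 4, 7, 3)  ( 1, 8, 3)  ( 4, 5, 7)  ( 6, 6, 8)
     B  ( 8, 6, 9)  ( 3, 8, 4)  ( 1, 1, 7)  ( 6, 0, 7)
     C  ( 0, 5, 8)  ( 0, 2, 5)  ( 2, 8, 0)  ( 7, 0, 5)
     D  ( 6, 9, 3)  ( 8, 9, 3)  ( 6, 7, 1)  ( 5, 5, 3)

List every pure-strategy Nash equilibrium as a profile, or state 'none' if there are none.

(A,P,X): not NE [P2→S gives 9>3]
(A,P,Y): not NE [P3→X gives 5>0]
(A,P,Z): not NE [P3→X gives 5>3]
(A,P,W): not NE [P1→B gives 8>4; P2→Q gives 8>7; P3→X gives 5>3]
(A,Q,X): not NE [P2→S gives 9>4; P3→Z gives 8>0]
(A,Q,Y): not NE [P1→B gives 8>2; P2→R gives 8>3; P3→Z gives 8>3]
(A,Q,Z): not NE [P2→P gives 8>0]
(A,Q,W): not NE [P1→D gives 8>1; P3→Z gives 8>3]
(A,R,X): not NE [P1→C gives 9>6; P2→S gives 9>0; P3→W gives 7>0]
(A,R,Y): not NE [P1→C gives 8>2; P3→W gives 7>4]
(A,R,Z): not NE [P2→P gives 8>3; P3→W gives 7>2]
(A,R,W): not NE [P1→D gives 6>4; P2→Q gives 8>5]
(A,S,X): not NE [P1→B gives 9>5; P3→W gives 8>3]
(A,S,Y): not NE [P1→C gives 9>0; P2→R gives 8>4]
(A,S,Z): not NE [P1→C gives 6>1; P2→P gives 8>2; P3→W gives 8>7]
(A,S,W): not NE [P1→C gives 7>6; P2→Q gives 8>6]
(B,P,X): not NE [P1→D gives 9>4; P2→S gives 8>5; P3→W gives 9>6]
(B,P,Y): not NE [P1→A gives 5>2; P2→S gives 8>0; P3→W gives 9>4]
(B,P,Z): not NE [P1→C gives 9>1; P2→S gives 9>3]
(B,P,W): not NE [P2→Q gives 8>6]
(B,Q,X): not NE [P1→A gives 6>4; P2→S gives 8>5; P3→Y gives 8>5]
(B,Q,Y): not NE [P2→S gives 8>5]
(B,Q,Z): not NE [P2→S gives 9>0; P3→Y gives 8>5]
(B,Q,W): not NE [P1→D gives 8>3; P3→Y gives 8>4]
(B,R,X): not NE [P1→C gives 9>0; P2→S gives 8>5]
(B,R,Y): not NE [P1→C gives 8>7; P2→S gives 8>4; P3→Z gives 9>1]
(B,R,Z): not NE [P1→A gives 9>3; P2→S gives 9>2]
(B,R,W): not NE [P1→D gives 6>1; P2→Q gives 8>1; P3→Z gives 9>7]
(B,S,X): not NE [P3→Y gives 8>2]
(B,S,Y): not NE [P1→C gives 9>2]
(B,S,Z): not NE [P3→Y gives 8>7]
(B,S,W): not NE [P1→C gives 7>6; P2→Q gives 8>0; P3→Y gives 8>7]
(C,P,X): not NE [P1→D gives 9>5; P2→R gives 9>7; P3→W gives 8>5]
(C,P,Y): not NE [P1→A gives 5>0]
(C,P,Z): not NE [P2→S gives 9>0; P3→W gives 8>2]
(C,P,W): not NE [P1→B gives 8>0; P2→R gives 8>5]
(C,Q,X): not NE [P1→A gives 6>0; P2→R gives 9>5]
(C,Q,Y): not NE [P1→B gives 8>5; P2→P gives 9>6]
(C,Q,Z): not NE [P1→B gives 4>2; P2→S gives 9>3; P3→Y gives 9>3]
(C,Q,W): not NE [P1→D gives 8>0; P2→R gives 8>2; P3→Y gives 9>5]
(C,R,X): NE
(C,R,Y): not NE [P2→P gives 9>4; P3→X gives 9>1]
(C,R,Z): not NE [P1→A gives 9>6; P2→S gives 9>8; P3→X gives 9>5]
(C,R,W): not NE [P1→D gives 6>2; P3→X gives 9>0]
(C,S,X): not NE [P1→B gives 9>3; P2→R gives 9>5]
(C,S,Y): not NE [P2→P gives 9>2; P3→X gives 9>7]
(C,S,Z): not NE [P3→X gives 9>7]
(C,S,W): not NE [P2→R gives 8>0; P3→X gives 9>5]
(D,P,X): not NE [P2→Q gives 9>7; P3→Y gives 5>2]
(D,P,Y): not NE [P1→A gives 5>3; P2→S gives 9>5]
(D,P,Z): not NE [P1→C gives 9>3; P2→Q gives 8>5; P3→Y gives 5>4]
(D,P,W): not NE [P1→B gives 8>6; P3→Y gives 5>3]
(D,Q,X): not NE [P1→A gives 6>0; P3→Y gives 7>1]
(D,Q,Y): not NE [P1→B gives 8>2; P2→S gives 9>5]
(D,Q,Z): not NE [P1→B gives 4>1; P3→Y gives 7>3]
(D,Q,W): not NE [P3→Y gives 7>3]
(D,R,X): not NE [P1→C gives 9>7; P2→Q gives 9>7]
(D,R,Y): not NE [P1→C gives 8>1; P2→S gives 9>8]
(D,R,Z): not NE [P1→A gives 9>2; P2→Q gives 8>1; P3→Y gives 6>5]
(D,R,W): not NE [P2→Q gives 9>7; P3→Y gives 6>1]
(D,S,X): not NE [P1→B gives 9>2; P2→Q gives 9>5; P3→Z gives 6>0]
(D,S,Y): not NE [P1→C gives 9>7; P3→Z gives 6>4]
(D,S,Z): not NE [P1→C gives 6>5; P2→Q gives 8>1]
(D,S,W): not NE [P1→C gives 7>5; P2→Q gives 9>5; P3→Z gives 6>3]

Nash profiles: (C,R,X)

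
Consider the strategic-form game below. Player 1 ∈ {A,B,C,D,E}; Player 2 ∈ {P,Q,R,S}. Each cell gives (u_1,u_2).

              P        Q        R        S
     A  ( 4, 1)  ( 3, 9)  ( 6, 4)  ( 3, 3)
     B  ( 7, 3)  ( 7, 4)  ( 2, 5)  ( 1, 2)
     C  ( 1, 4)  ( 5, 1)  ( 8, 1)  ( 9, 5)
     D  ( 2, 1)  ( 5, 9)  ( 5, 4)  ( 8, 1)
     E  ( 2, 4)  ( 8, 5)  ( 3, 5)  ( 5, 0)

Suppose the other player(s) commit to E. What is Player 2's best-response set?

BR_2 = {Q,R}

u_2(P vs E) = 4
u_2(Q vs E) = 5
u_2(R vs E) = 5
u_2(S vs E) = 0
max payoff 5 at {Q,R}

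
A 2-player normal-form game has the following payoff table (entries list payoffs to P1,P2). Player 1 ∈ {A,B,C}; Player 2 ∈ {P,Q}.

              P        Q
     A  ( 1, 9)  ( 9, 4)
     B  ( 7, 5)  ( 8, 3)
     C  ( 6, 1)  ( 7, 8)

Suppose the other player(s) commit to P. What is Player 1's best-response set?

u_1(A vs P) = 1
u_1(B vs P) = 7
u_1(C vs P) = 6
max payoff 7 at {B}

P1 best: {B}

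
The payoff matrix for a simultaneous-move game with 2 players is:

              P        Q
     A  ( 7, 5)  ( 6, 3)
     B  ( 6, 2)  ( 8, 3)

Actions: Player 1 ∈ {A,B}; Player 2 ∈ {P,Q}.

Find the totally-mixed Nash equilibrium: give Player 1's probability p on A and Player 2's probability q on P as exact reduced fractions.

p=1/3, q=2/3

P1 indiff ⇒ q·7+(1-q)·6 = q·6+(1-q)·8 ⇒ q(1) = (1-q)(2) ⇒ q = 2/3
P2 indiff ⇒ p·5+(1-p)·2 = p·3+(1-p)·3 ⇒ p(2) = (1-p)(1) ⇒ p = 1/3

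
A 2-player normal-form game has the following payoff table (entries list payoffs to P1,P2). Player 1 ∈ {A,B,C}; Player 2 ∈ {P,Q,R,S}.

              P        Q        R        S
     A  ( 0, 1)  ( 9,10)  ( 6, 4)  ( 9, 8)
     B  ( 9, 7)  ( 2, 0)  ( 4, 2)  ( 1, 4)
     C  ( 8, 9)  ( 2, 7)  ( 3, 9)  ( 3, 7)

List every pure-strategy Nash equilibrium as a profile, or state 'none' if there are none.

Nash profiles: (A,Q), (B,P)

(A,P): not NE [P1→B gives 9>0; P2→Q gives 10>1]
(A,Q): NE
(A,R): not NE [P2→Q gives 10>4]
(A,S): not NE [P2→Q gives 10>8]
(B,P): NE
(B,Q): not NE [P1→A gives 9>2; P2→P gives 7>0]
(B,R): not NE [P1→A gives 6>4; P2→P gives 7>2]
(B,S): not NE [P1→A gives 9>1; P2→P gives 7>4]
(C,P): not NE [P1→B gives 9>8]
(C,Q): not NE [P1→A gives 9>2; P2→R gives 9>7]
(C,R): not NE [P1→A gives 6>3]
(C,S): not NE [P1→A gives 9>3; P2→R gives 9>7]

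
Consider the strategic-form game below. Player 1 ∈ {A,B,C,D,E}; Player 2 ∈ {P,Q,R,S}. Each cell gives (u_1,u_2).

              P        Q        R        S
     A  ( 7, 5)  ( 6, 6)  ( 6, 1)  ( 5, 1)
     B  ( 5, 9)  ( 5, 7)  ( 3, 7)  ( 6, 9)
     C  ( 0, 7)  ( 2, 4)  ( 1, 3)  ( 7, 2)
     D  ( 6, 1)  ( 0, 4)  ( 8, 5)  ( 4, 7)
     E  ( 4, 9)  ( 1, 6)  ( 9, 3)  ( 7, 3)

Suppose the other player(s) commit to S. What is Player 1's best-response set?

argmax u_1 = {C,E}

u_1(A vs S) = 5
u_1(B vs S) = 6
u_1(C vs S) = 7
u_1(D vs S) = 4
u_1(E vs S) = 7
max payoff 7 at {C,E}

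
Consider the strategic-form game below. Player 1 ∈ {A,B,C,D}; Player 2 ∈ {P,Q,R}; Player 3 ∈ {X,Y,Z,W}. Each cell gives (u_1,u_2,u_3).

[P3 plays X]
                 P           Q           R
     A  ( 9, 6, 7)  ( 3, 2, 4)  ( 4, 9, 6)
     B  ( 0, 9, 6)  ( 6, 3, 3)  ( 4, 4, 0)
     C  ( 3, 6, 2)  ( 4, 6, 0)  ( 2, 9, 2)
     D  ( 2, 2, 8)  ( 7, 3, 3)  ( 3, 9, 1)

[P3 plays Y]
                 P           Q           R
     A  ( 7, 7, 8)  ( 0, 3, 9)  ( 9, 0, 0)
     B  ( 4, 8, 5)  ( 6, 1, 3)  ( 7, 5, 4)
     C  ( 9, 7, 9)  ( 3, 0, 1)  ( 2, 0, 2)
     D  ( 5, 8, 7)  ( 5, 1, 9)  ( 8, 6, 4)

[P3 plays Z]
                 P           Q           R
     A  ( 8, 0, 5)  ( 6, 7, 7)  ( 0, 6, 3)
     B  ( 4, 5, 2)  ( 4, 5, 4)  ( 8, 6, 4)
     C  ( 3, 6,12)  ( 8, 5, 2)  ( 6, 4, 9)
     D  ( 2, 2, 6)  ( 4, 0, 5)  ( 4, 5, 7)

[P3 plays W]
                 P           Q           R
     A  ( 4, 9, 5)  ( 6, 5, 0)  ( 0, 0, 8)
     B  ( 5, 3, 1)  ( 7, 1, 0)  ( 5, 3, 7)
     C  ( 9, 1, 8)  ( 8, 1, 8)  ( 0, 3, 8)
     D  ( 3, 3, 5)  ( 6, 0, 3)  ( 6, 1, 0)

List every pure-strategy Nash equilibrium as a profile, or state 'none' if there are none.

Equilibria: none

(A,P,X): not NE [P2→R gives 9>6; P3→Y gives 8>7]
(A,P,Y): not NE [P1→C gives 9>7]
(A,P,Z): not NE [P2→Q gives 7>0; P3→Y gives 8>5]
(A,P,W): not NE [P1→C gives 9>4; P3→Y gives 8>5]
(A,Q,X): not NE [P1→D gives 7>3; P2→R gives 9>2; P3→Y gives 9>4]
(A,Q,Y): not NE [P1→B gives 6>0; P2→P gives 7>3]
(A,Q,Z): not NE [P1→C gives 8>6; P3→Y gives 9>7]
(A,Q,W): not NE [P1→C gives 8>6; P2→P gives 9>5; P3→Y gives 9>0]
(A,R,X): not NE [P3→W gives 8>6]
(A,R,Y): not NE [P2→P gives 7>0; P3→W gives 8>0]
(A,R,Z): not NE [P1→B gives 8>0; P2→Q gives 7>6; P3→W gives 8>3]
(A,R,W): not NE [P1→D gives 6>0; P2→P gives 9>0]
(B,P,X): not NE [P1→A gives 9>0]
(B,P,Y): not NE [P1→C gives 9>4; P3→X gives 6>5]
(B,P,Z): not NE [P1→A gives 8>4; P2→R gives 6>5; P3→X gives 6>2]
(B,P,W): not NE [P1→C gives 9>5; P3→X gives 6>1]
(B,Q,X): not NE [P1→D gives 7>6; P2→P gives 9>3; P3→Z gives 4>3]
(B,Q,Y): not NE [P2→P gives 8>1; P3→Z gives 4>3]
(B,Q,Z): not NE [P1→C gives 8>4; P2→R gives 6>5]
(B,Q,W): not NE [P1→C gives 8>7; P2→R gives 3>1; P3→Z gives 4>0]
(B,R,X): not NE [P2→P gives 9>4; P3→W gives 7>0]
(B,R,Y): not NE [P1→A gives 9>7; P2→P gives 8>5; P3→W gives 7>4]
(B,R,Z): not NE [P3→W gives 7>4]
(B,R,W): not NE [P1→D gives 6>5]
(C,P,X): not NE [P1→A gives 9>3; P2→R gives 9>6; P3→Z gives 12>2]
(C,P,Y): not NE [P3→Z gives 12>9]
(C,P,Z): not NE [P1→A gives 8>3]
(C,P,W): not NE [P2→R gives 3>1; P3→Z gives 12>8]
(C,Q,X): not NE [P1→D gives 7>4; P2→R gives 9>6; P3→W gives 8>0]
(C,Q,Y): not NE [P1→B gives 6>3; P2→P gives 7>0; P3→W gives 8>1]
(C,Q,Z): not NE [P2→P gives 6>5; P3→W gives 8>2]
(C,Q,W): not NE [P2→R gives 3>1]
(C,R,X): not NE [P1→B gives 4>2; P3→Z gives 9>2]
(C,R,Y): not NE [P1→A gives 9>2; P2→P gives 7>0; P3→Z gives 9>2]
(C,R,Z): not NE [P1→B gives 8>6; P2→P gives 6>4]
(C,R,W): not NE [P1→D gives 6>0; P3→Z gives 9>8]
(D,P,X): not NE [P1→A gives 9>2; P2→R gives 9>2]
(D,P,Y): not NE [P1→C gives 9>5; P3→X gives 8>7]
(D,P,Z): not NE [P1→A gives 8>2; P2→R gives 5>2; P3→X gives 8>6]
(D,P,W): not NE [P1→C gives 9>3; P3→X gives 8>5]
(D,Q,X): not NE [P2→R gives 9>3; P3→Y gives 9>3]
(D,Q,Y): not NE [P1→B gives 6>5; P2→P gives 8>1]
(D,Q,Z): not NE [P1→C gives 8>4; P2→R gives 5>0; P3→Y gives 9>5]
(D,Q,W): not NE [P1→C gives 8>6; P2→P gives 3>0; P3→Y gives 9>3]
(D,R,X): not NE [P1→B gives 4>3; P3→Z gives 7>1]
(D,R,Y): not NE [P1→A gives 9>8; P2→P gives 8>6; P3→Z gives 7>4]
(D,R,Z): not NE [P1→B gives 8>4]
(D,R,W): not NE [P2→P gives 3>1; P3→Z gives 7>0]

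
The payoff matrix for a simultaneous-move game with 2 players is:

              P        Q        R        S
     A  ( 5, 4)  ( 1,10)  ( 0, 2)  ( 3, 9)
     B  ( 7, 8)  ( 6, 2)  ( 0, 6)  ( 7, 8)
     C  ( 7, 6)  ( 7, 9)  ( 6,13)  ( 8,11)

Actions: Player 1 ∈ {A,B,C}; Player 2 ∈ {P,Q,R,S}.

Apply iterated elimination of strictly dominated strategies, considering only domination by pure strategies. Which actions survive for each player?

IESDS → P1:{B,C} P2:{P,R,S}

P1 drop A (C beats it: P:7>5 Q:7>1 R:6>0 S:8>3)
P2 drop Q (R beats it: B:6>2 C:13>9)
P1→{B,C} P2→{P,R,S}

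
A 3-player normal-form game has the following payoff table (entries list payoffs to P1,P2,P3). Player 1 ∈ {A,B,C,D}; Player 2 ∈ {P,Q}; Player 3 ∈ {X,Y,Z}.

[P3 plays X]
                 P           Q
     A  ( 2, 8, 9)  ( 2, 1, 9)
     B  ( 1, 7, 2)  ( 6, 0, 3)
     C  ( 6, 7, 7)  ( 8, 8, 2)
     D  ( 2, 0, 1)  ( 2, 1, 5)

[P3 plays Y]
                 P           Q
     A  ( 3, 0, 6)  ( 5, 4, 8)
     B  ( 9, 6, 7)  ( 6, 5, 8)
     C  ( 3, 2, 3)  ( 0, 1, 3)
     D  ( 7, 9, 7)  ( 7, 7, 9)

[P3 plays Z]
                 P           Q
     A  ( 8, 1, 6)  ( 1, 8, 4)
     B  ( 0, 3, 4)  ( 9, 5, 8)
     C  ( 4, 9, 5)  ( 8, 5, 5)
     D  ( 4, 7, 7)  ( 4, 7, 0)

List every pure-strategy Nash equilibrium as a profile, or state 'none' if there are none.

(A,P,X): not NE [P1→C gives 6>2]
(A,P,Y): not NE [P1→B gives 9>3; P2→Q gives 4>0; P3→X gives 9>6]
(A,P,Z): not NE [P2→Q gives 8>1; P3→X gives 9>6]
(A,Q,X): not NE [P1→C gives 8>2; P2→P gives 8>1]
(A,Q,Y): not NE [P1→D gives 7>5; P3→X gives 9>8]
(A,Q,Z): not NE [P1→B gives 9>1; P3→X gives 9>4]
(B,P,X): not NE [P1→C gives 6>1; P3→Y gives 7>2]
(B,P,Y): NE
(B,P,Z): not NE [P1→A gives 8>0; P2→Q gives 5>3; P3→Y gives 7>4]
(B,Q,X): not NE [P1→C gives 8>6; P2→P gives 7>0; P3→Z gives 8>3]
(B,Q,Y): not NE [P1→D gives 7>6; P2→P gives 6>5]
(B,Q,Z): NE
(C,P,X): not NE [P2→Q gives 8>7]
(C,P,Y): not NE [P1→B gives 9>3; P3→X gives 7>3]
(C,P,Z): not NE [P1→A gives 8>4; P3→X gives 7>5]
(C,Q,X): not NE [P3→Z gives 5>2]
(C,Q,Y): not NE [P1→D gives 7>0; P2→P gives 2>1; P3→Z gives 5>3]
(C,Q,Z): not NE [P1→B gives 9>8; P2→P gives 9>5]
(D,P,X): not NE [P1→C gives 6>2; P2→Q gives 1>0; P3→Z gives 7>1]
(D,P,Y): not NE [P1→B gives 9>7]
(D,P,Z): not NE [P1→A gives 8>4]
(D,Q,X): not NE [P1→C gives 8>2; P3→Y gives 9>5]
(D,Q,Y): not NE [P2→P gives 9>7]
(D,Q,Z): not NE [P1→B gives 9>4; P3→Y gives 9>0]

Nash profiles: (B,P,Y), (B,Q,Z)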